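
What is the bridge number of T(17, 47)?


The bridge number of T(p,q) is min(p,q).
min(17, 47) = 17

17


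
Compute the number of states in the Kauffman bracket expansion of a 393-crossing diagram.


Each crossing contributes 2 choices (A-smoothing or B-smoothing).
Total states = 2^393 = 20173827172553973356686868531273530268200826506478308693989526222973809547006571833044104322501076808092993531037089792

20173827172553973356686868531273530268200826506478308693989526222973809547006571833044104322501076808092993531037089792


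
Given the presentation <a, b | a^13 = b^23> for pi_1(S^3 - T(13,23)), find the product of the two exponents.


The relation is a^13 = b^23.
Product of exponents = 13 * 23
= 299

299


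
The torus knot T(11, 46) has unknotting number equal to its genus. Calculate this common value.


For a torus knot T(p,q), both the unknotting number and genus equal (p-1)(q-1)/2.
= (11-1)(46-1)/2
= 10*45/2
= 450/2 = 225

225


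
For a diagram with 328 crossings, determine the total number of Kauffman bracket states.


Each crossing contributes 2 choices (A-smoothing or B-smoothing).
Total states = 2^328 = 546812681195752981093125556779405341338292357723303109106442651602488249799843980805878294255763456

546812681195752981093125556779405341338292357723303109106442651602488249799843980805878294255763456


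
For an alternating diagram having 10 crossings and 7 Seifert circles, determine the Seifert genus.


For alternating knots, g = (c - s + 1)/2.
= (10 - 7 + 1)/2
= 4/2 = 2

2


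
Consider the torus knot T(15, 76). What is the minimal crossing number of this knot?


For a torus knot T(p, q) with gcd(p,q)=1,
the crossing number is min(p*(q-1), q*(p-1)).
p*(q-1) = 15*75 = 1125
q*(p-1) = 76*14 = 1064
min(1125, 1064) = 1064

1064


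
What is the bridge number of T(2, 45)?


The bridge number of T(p,q) is min(p,q).
min(2, 45) = 2

2


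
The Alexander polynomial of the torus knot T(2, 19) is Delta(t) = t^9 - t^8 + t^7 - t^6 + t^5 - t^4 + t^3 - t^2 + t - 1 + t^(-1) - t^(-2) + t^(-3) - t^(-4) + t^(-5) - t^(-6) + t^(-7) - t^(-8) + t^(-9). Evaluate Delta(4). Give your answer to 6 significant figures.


Substituting t = 4 into Delta(t) = t^9 - t^8 + t^7 - t^6 + t^5 - t^4 + t^3 - t^2 + t - 1 + t^(-1) - t^(-2) + t^(-3) - t^(-4) + t^(-5) - t^(-6) + t^(-7) - t^(-8) + t^(-9):
Term values: (262144) + (-65536) + (16384) + (-4096) + (1024) + (-256) + (64) + (-16) + (4) + (-1) + (0.25) + (-0.0625) + (0.015625) + (-0.00390625) + (0.000976562) + (-0.000244141) + (6.10352e-05) + (-1.52588e-05) + (3.8147e-06)
Sum = 209715.2
Rounded to 6 significant figures: 209715

209715


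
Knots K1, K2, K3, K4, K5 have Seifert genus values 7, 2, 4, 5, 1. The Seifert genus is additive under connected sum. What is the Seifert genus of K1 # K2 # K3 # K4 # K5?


The Seifert genus is additive under connected sum.
Seifert genus(K1 # K2 # K3 # K4 # K5) = (7) + (2) + (4) + (5) + (1)
= 19

19


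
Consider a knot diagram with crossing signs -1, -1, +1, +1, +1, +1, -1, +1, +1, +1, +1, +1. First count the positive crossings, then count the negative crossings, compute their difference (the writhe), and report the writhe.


Step 1: Count positive crossings (+1).
Positive crossings: 9
Step 2: Count negative crossings (-1).
Negative crossings: 3
Step 3: Writhe = (positive) - (negative)
w = 9 - 3 = 6
Step 4: |w| = 6, and w is positive

6


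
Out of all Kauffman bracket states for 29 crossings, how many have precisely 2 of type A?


We choose which 2 of 29 crossings get A-smoothings.
C(29, 2) = 29! / (2! * 27!)
= 406

406


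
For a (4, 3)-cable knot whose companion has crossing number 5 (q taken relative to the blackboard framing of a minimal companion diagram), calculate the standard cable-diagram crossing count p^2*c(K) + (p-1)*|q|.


Step 1: Each of the c(K) crossings of the companion diagram becomes p*p = p^2 crossings among the p parallel strands, and each of the |q| twists s_1 s_2 ... s_(p-1) adds (p-1) crossings.
  Crossings = p^2 * c(K) + (p-1)*|q|
Step 2: = 4^2 * 5 + (4-1)*3
Step 3: = 16*5 + 3*3
Step 4: = 80 + 9 = 89

89


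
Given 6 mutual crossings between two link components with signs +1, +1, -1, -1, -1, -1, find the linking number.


Step 1: Count positive crossings: 2
Step 2: Count negative crossings: 4
Step 3: Sum of signs = 2 - 4 = -2
Step 4: Linking number = sum/2 = -2/2 = -1

-1


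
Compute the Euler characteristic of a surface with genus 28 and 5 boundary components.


chi = 2 - 2g - b
= 2 - 2*28 - 5
= 2 - 56 - 5 = -59

-59


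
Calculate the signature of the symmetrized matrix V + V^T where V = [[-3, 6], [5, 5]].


Step 1: V + V^T = [[-6, 11], [11, 10]]
Step 2: trace = 4, det = -181
Step 3: Discriminant = 4^2 - 4*(-181) = 740
Step 4: Eigenvalues: 15.6015, -11.6015
Step 5: Signature = (# positive eigenvalues) - (# negative eigenvalues) = 0

0


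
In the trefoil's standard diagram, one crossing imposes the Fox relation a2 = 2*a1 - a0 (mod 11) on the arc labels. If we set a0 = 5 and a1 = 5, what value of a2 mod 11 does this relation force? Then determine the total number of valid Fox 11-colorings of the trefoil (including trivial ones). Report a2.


Step 1: Apply the given crossing relation 2*a1 - a0 - a2 = 0 (mod 11).
  a2 = 2*a1 - a0 mod 11
  a2 = 2*5 - 5 mod 11
  a2 = 10 - 5 mod 11
  a2 = 5 mod 11 = 5
Step 2: The trefoil has determinant 3.
  Number of Fox p-colorings (p prime) is p^2 if p = 3, else p.
  Since 11 does not divide 3, only trivial (constant) colorings exist.
  (Here a0 = a1 = a2 = 5, the constant coloring, which is valid.)
  Total colorings = 11
Step 3: a2 = 5, total Fox 11-colorings = 11

5


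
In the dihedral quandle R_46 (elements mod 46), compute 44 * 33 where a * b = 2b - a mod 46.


44 * 33 = 2*33 - 44 mod 46
= 66 - 44 mod 46
= 22 mod 46 = 22

22


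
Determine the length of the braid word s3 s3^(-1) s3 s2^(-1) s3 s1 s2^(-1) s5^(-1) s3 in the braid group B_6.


The word length counts the number of generators (including inverses).
Listing each generator: s3, s3^(-1), s3, s2^(-1), s3, s1, s2^(-1), s5^(-1), s3
There are 9 generators in this braid word.

9


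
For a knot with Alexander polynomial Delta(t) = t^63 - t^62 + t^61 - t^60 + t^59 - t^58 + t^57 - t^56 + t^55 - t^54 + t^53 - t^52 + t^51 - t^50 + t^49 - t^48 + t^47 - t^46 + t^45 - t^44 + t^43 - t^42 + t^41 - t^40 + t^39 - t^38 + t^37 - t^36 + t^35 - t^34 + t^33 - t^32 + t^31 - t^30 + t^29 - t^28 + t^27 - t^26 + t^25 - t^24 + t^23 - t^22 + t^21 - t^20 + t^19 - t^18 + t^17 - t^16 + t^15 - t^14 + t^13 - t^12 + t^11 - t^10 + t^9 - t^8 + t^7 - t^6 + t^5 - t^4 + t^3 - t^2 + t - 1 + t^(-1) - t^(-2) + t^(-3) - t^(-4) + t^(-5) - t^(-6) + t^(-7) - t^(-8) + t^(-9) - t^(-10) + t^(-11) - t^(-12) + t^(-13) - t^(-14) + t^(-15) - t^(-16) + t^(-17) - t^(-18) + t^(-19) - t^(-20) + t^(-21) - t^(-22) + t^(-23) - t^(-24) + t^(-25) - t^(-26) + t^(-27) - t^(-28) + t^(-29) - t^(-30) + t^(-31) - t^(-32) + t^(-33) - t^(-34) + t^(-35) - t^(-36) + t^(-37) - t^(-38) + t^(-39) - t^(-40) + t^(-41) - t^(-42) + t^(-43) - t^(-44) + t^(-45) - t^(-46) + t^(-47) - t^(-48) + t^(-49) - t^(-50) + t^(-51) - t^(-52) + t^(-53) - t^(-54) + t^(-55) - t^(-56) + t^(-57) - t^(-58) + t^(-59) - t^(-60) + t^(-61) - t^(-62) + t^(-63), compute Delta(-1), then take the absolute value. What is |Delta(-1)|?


Step 1: The polynomial has 127 terms with alternating signs, exponents from 63 down to -63.
Step 2: Substitute t = -1. The i-th term has coefficient (-1)^i and exponent (m-i),
  so its value is (-1)^i * (-1)^(m-i) = (-1)^m = -1 for every i.
Step 3: All 127 terms equal -1, so Delta(-1) = 127 * (-1) = -127
Step 4: |Delta(-1)| = 127

127


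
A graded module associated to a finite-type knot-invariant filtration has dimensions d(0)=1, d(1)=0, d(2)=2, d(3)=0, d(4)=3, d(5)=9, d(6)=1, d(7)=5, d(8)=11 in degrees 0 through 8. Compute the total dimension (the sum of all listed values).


Total dimension = d(0) + d(1) + ... + d(8)
= 1 + 0 + 2 + 0 + 3 + 9 + 1 + 5 + 11
= 32

32


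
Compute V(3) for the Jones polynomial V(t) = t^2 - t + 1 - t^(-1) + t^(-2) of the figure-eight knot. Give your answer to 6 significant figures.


Substituting t = 3 into V(t) = t^2 - t + 1 - t^(-1) + t^(-2):
  (+)t^(2) = 9
  (-)t^(1) = -3
  (+)t^(0) = 1
  (-)t^(-1) = -0.333333
  (+)t^(-2) = 0.111111
Sum = (9) + (-3) + (1) + (-0.333333) + (0.111111)
= 6.777777778
Rounded to 6 significant figures: 6.77778

6.77778


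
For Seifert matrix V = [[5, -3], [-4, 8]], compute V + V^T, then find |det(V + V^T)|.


Step 1: Form V + V^T where V = [[5, -3], [-4, 8]]
  V^T = [[5, -4], [-3, 8]]
  V + V^T = [[10, -7], [-7, 16]]
Step 2: det(V + V^T) = 10*16 - (-7)*(-7)
  = 160 - 49 = 111
Step 3: Knot determinant = |det(V + V^T)| = |111| = 111

111


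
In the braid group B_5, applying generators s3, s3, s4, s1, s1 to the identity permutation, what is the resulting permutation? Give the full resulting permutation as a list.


Starting with identity [1, 2, 3, 4, 5].
Apply generators in sequence:
  After s3: [1, 2, 4, 3, 5]
  After s3: [1, 2, 3, 4, 5]
  After s4: [1, 2, 3, 5, 4]
  After s1: [2, 1, 3, 5, 4]
  After s1: [1, 2, 3, 5, 4]
Final permutation: [1, 2, 3, 5, 4]

[1, 2, 3, 5, 4]


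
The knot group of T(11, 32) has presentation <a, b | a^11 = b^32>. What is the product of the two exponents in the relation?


The relation is a^11 = b^32.
Product of exponents = 11 * 32
= 352

352


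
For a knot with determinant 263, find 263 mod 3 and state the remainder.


Step 1: A knot is p-colorable if and only if p divides its determinant.
Step 2: Compute 263 mod 3.
263 = 87 * 3 + 2
Step 3: 263 mod 3 = 2
Step 4: The knot is 3-colorable: no

2


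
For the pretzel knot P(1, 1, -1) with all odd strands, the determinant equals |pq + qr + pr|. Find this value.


Step 1: Compute pq + qr + pr.
pq = 1*1 = 1
qr = 1*(-1) = -1
pr = 1*(-1) = -1
pq + qr + pr = 1 + (-1) + (-1) = -1
Step 2: Take absolute value.
det(P(1,1,-1)) = |-1| = 1

1


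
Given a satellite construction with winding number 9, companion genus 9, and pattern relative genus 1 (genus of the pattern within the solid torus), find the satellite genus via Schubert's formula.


Schubert: g(satellite) = g_rel(pattern) + |winding| * g(companion),
where g_rel(pattern) is the genus of the pattern relative to the solid torus.
= 1 + 9 * 9
= 1 + 81 = 82

82


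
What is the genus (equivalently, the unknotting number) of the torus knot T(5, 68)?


For a torus knot T(p,q), both the unknotting number and genus equal (p-1)(q-1)/2.
= (5-1)(68-1)/2
= 4*67/2
= 268/2 = 134

134


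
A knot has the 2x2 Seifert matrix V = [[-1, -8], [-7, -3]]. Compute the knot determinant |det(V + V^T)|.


Step 1: Form V + V^T where V = [[-1, -8], [-7, -3]]
  V^T = [[-1, -7], [-8, -3]]
  V + V^T = [[-2, -15], [-15, -6]]
Step 2: det(V + V^T) = (-2)*(-6) - (-15)*(-15)
  = 12 - 225 = -213
Step 3: Knot determinant = |det(V + V^T)| = |-213| = 213

213


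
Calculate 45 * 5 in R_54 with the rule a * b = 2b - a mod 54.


45 * 5 = 2*5 - 45 mod 54
= 10 - 45 mod 54
= -35 mod 54 = 19

19


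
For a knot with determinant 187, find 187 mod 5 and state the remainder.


Step 1: A knot is p-colorable if and only if p divides its determinant.
Step 2: Compute 187 mod 5.
187 = 37 * 5 + 2
Step 3: 187 mod 5 = 2
Step 4: The knot is 5-colorable: no

2


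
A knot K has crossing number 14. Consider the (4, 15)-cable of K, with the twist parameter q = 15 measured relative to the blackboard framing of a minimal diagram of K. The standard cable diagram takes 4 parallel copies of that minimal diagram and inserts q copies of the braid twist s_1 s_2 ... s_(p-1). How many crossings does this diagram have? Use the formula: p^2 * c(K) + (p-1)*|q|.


Step 1: Each of the c(K) crossings of the companion diagram becomes p*p = p^2 crossings among the p parallel strands, and each of the |q| twists s_1 s_2 ... s_(p-1) adds (p-1) crossings.
  Crossings = p^2 * c(K) + (p-1)*|q|
Step 2: = 4^2 * 14 + (4-1)*15
Step 3: = 16*14 + 3*15
Step 4: = 224 + 45 = 269

269


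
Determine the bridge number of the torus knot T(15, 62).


The bridge number of T(p,q) is min(p,q).
min(15, 62) = 15

15


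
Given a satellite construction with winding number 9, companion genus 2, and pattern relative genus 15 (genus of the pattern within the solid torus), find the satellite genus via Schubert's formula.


Schubert: g(satellite) = g_rel(pattern) + |winding| * g(companion),
where g_rel(pattern) is the genus of the pattern relative to the solid torus.
= 15 + 9 * 2
= 15 + 18 = 33

33


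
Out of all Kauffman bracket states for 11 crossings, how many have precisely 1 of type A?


We choose which 1 of 11 crossings get A-smoothings.
C(11, 1) = 11! / (1! * 10!)
= 11

11


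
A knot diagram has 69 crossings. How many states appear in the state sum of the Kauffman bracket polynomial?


Each crossing contributes 2 choices (A-smoothing or B-smoothing).
Total states = 2^69 = 590295810358705651712

590295810358705651712


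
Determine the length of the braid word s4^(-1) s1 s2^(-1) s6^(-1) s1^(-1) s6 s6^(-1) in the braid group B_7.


The word length counts the number of generators (including inverses).
Listing each generator: s4^(-1), s1, s2^(-1), s6^(-1), s1^(-1), s6, s6^(-1)
There are 7 generators in this braid word.

7


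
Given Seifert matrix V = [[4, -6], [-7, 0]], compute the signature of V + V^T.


Step 1: V + V^T = [[8, -13], [-13, 0]]
Step 2: trace = 8, det = -169
Step 3: Discriminant = 8^2 - 4*(-169) = 740
Step 4: Eigenvalues: 17.6015, -9.60147
Step 5: Signature = (# positive eigenvalues) - (# negative eigenvalues) = 0

0


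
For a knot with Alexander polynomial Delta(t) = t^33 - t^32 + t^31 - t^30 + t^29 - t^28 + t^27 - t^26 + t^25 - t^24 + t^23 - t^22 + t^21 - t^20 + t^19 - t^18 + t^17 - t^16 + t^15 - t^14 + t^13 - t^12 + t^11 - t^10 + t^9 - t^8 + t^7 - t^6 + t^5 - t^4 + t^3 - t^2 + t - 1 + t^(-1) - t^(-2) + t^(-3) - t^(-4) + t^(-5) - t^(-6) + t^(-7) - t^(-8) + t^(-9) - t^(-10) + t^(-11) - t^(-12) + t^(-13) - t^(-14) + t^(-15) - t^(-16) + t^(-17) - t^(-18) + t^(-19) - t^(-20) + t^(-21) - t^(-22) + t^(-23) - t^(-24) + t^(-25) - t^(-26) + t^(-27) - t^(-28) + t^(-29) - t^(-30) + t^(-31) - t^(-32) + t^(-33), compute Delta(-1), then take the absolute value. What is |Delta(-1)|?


Step 1: The polynomial has 67 terms with alternating signs, exponents from 33 down to -33.
Step 2: Substitute t = -1. The i-th term has coefficient (-1)^i and exponent (m-i),
  so its value is (-1)^i * (-1)^(m-i) = (-1)^m = -1 for every i.
Step 3: All 67 terms equal -1, so Delta(-1) = 67 * (-1) = -67
Step 4: |Delta(-1)| = 67

67


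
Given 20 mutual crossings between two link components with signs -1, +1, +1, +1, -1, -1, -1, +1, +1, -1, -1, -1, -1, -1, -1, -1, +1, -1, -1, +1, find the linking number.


Step 1: Count positive crossings: 7
Step 2: Count negative crossings: 13
Step 3: Sum of signs = 7 - 13 = -6
Step 4: Linking number = sum/2 = -6/2 = -3

-3


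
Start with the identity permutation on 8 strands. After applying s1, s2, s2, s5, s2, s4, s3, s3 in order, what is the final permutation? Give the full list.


Starting with identity [1, 2, 3, 4, 5, 6, 7, 8].
Apply generators in sequence:
  After s1: [2, 1, 3, 4, 5, 6, 7, 8]
  After s2: [2, 3, 1, 4, 5, 6, 7, 8]
  After s2: [2, 1, 3, 4, 5, 6, 7, 8]
  After s5: [2, 1, 3, 4, 6, 5, 7, 8]
  After s2: [2, 3, 1, 4, 6, 5, 7, 8]
  After s4: [2, 3, 1, 6, 4, 5, 7, 8]
  After s3: [2, 3, 6, 1, 4, 5, 7, 8]
  After s3: [2, 3, 1, 6, 4, 5, 7, 8]
Final permutation: [2, 3, 1, 6, 4, 5, 7, 8]

[2, 3, 1, 6, 4, 5, 7, 8]


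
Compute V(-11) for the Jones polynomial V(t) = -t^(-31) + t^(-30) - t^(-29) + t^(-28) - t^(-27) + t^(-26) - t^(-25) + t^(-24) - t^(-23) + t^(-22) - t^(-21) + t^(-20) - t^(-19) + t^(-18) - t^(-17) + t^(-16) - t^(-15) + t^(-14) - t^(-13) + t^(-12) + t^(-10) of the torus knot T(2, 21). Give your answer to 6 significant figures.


Substituting t = -11 into V(t) = -t^(-31) + t^(-30) - t^(-29) + t^(-28) - t^(-27) + t^(-26) - t^(-25) + t^(-24) - t^(-23) + t^(-22) - t^(-21) + t^(-20) - t^(-19) + t^(-18) - t^(-17) + t^(-16) - t^(-15) + t^(-14) - t^(-13) + t^(-12) + t^(-10):
  (-)t^(-31) = 5.20987e-33
  (+)t^(-30) = 5.73086e-32
  (-)t^(-29) = 6.30394e-31
  (+)t^(-28) = 6.93433e-30
  (-)t^(-27) = 7.62777e-29
  (+)t^(-26) = 8.39055e-28
  (-)t^(-25) = 9.2296e-27
  (+)t^(-24) = 1.01526e-25
  (-)t^(-23) = 1.11678e-24
  (+)t^(-22) = 1.22846e-23
  (-)t^(-21) = 1.35131e-22
  (+)t^(-20) = 1.48644e-21
  (-)t^(-19) = 1.63508e-20
  (+)t^(-18) = 1.79859e-19
  (-)t^(-17) = 1.97845e-18
  (+)t^(-16) = 2.17629e-17
  (-)t^(-15) = 2.39392e-16
  (+)t^(-14) = 2.63331e-15
  (-)t^(-13) = 2.89664e-14
  (+)t^(-12) = 3.18631e-13
  (+)t^(-10) = 3.85543e-11
Sum = (5.20987e-33) + (5.73086e-32) + (6.30394e-31) + (6.93433e-30) + (7.62777e-29) + (8.39055e-28) + (9.2296e-27) + (1.01526e-25) + (1.11678e-24) + (1.22846e-23) + (1.35131e-22) + (1.48644e-21) + (1.63508e-20) + (1.79859e-19) + (1.97845e-18) + (2.17629e-17) + (2.39392e-16) + (2.63331e-15) + (2.89664e-14) + (3.18631e-13) + (3.85543e-11)
= 3.890482284e-11
Rounded to 6 significant figures: 3.89048e-11

3.89048e-11


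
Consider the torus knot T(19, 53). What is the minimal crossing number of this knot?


For a torus knot T(p, q) with gcd(p,q)=1,
the crossing number is min(p*(q-1), q*(p-1)).
p*(q-1) = 19*52 = 988
q*(p-1) = 53*18 = 954
min(988, 954) = 954

954


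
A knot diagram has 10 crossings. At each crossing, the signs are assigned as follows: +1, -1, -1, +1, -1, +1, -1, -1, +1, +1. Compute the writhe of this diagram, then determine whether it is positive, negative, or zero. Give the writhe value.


Step 1: Count positive crossings (+1).
Positive crossings: 5
Step 2: Count negative crossings (-1).
Negative crossings: 5
Step 3: Writhe = (positive) - (negative)
w = 5 - 5 = 0
Step 4: |w| = 0, and w is zero

0


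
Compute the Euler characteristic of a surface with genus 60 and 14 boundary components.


chi = 2 - 2g - b
= 2 - 2*60 - 14
= 2 - 120 - 14 = -132

-132


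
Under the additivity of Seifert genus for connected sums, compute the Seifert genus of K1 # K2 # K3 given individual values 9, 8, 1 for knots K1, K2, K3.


The Seifert genus is additive under connected sum.
Seifert genus(K1 # K2 # K3) = (9) + (8) + (1)
= 18

18


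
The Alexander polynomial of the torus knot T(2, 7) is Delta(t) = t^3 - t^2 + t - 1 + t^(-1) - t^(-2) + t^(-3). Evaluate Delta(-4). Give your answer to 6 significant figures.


Substituting t = -4 into Delta(t) = t^3 - t^2 + t - 1 + t^(-1) - t^(-2) + t^(-3):
Term values: (-64) + (-16) + (-4) + (-1) + (-0.25) + (-0.0625) + (-0.015625)
Sum = -85.328125
Rounded to 6 significant figures: -85.3281

-85.3281


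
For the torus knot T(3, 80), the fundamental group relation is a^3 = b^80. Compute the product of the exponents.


The relation is a^3 = b^80.
Product of exponents = 3 * 80
= 240

240


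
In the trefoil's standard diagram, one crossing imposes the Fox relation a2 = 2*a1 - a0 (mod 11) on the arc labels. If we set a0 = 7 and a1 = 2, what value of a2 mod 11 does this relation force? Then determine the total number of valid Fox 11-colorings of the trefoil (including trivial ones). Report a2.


Step 1: Apply the given crossing relation 2*a1 - a0 - a2 = 0 (mod 11).
  a2 = 2*a1 - a0 mod 11
  a2 = 2*2 - 7 mod 11
  a2 = 4 - 7 mod 11
  a2 = -3 mod 11 = 8
Step 2: The trefoil has determinant 3.
  Number of Fox p-colorings (p prime) is p^2 if p = 3, else p.
  Since 11 does not divide 3, only trivial (constant) colorings exist.
  (So the trial a0 = 7, a1 = 2 with a0 != a1 does NOT extend to a valid coloring of the whole trefoil: the other two crossing relations require 3*(a1 - a0) = 0 (mod 11), which fails.)
  Total colorings = 11
Step 3: a2 = 8, total Fox 11-colorings = 11

8


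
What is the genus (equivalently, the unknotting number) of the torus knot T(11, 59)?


For a torus knot T(p,q), both the unknotting number and genus equal (p-1)(q-1)/2.
= (11-1)(59-1)/2
= 10*58/2
= 580/2 = 290

290


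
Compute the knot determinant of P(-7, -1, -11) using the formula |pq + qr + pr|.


Step 1: Compute pq + qr + pr.
pq = (-7)*(-1) = 7
qr = (-1)*(-11) = 11
pr = (-7)*(-11) = 77
pq + qr + pr = 7 + 11 + 77 = 95
Step 2: Take absolute value.
det(P(-7,-1,-11)) = |95| = 95

95


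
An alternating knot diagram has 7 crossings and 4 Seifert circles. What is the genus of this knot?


For alternating knots, g = (c - s + 1)/2.
= (7 - 4 + 1)/2
= 4/2 = 2

2


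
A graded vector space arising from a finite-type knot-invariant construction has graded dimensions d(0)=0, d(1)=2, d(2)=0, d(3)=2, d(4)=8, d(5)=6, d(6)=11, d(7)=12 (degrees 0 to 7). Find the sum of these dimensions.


Total dimension = d(0) + d(1) + ... + d(7)
= 0 + 2 + 0 + 2 + 8 + 6 + 11 + 12
= 41

41


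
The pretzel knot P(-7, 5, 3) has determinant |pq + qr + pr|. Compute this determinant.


Step 1: Compute pq + qr + pr.
pq = (-7)*5 = -35
qr = 5*3 = 15
pr = (-7)*3 = -21
pq + qr + pr = -35 + 15 + (-21) = -41
Step 2: Take absolute value.
det(P(-7,5,3)) = |-41| = 41

41


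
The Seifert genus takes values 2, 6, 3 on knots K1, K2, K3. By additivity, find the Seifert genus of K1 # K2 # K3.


The Seifert genus is additive under connected sum.
Seifert genus(K1 # K2 # K3) = (2) + (6) + (3)
= 11

11


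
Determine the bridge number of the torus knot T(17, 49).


The bridge number of T(p,q) is min(p,q).
min(17, 49) = 17

17


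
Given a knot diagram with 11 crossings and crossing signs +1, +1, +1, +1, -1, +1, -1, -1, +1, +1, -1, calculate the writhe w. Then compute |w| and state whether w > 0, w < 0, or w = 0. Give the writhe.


Step 1: Count positive crossings (+1).
Positive crossings: 7
Step 2: Count negative crossings (-1).
Negative crossings: 4
Step 3: Writhe = (positive) - (negative)
w = 7 - 4 = 3
Step 4: |w| = 3, and w is positive

3


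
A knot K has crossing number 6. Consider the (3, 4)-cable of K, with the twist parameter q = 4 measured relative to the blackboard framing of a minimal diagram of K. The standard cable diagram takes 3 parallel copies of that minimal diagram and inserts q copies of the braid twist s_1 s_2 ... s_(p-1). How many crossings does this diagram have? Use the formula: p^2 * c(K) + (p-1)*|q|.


Step 1: Each of the c(K) crossings of the companion diagram becomes p*p = p^2 crossings among the p parallel strands, and each of the |q| twists s_1 s_2 ... s_(p-1) adds (p-1) crossings.
  Crossings = p^2 * c(K) + (p-1)*|q|
Step 2: = 3^2 * 6 + (3-1)*4
Step 3: = 9*6 + 2*4
Step 4: = 54 + 8 = 62

62


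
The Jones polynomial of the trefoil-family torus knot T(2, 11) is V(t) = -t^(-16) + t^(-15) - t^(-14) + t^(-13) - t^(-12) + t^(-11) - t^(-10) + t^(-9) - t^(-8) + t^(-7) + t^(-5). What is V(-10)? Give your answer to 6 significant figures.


Substituting t = -10 into V(t) = -t^(-16) + t^(-15) - t^(-14) + t^(-13) - t^(-12) + t^(-11) - t^(-10) + t^(-9) - t^(-8) + t^(-7) + t^(-5):
  (-)t^(-16) = -1e-16
  (+)t^(-15) = -1e-15
  (-)t^(-14) = -1e-14
  (+)t^(-13) = -1e-13
  (-)t^(-12) = -1e-12
  (+)t^(-11) = -1e-11
  (-)t^(-10) = -1e-10
  (+)t^(-9) = -1e-09
  (-)t^(-8) = -1e-08
  (+)t^(-7) = -1e-07
  (+)t^(-5) = -1e-05
Sum = (-1e-16) + (-1e-15) + (-1e-14) + (-1e-13) + (-1e-12) + (-1e-11) + (-1e-10) + (-1e-09) + (-1e-08) + (-1e-07) + (-1e-05)
= -1.011111111e-05
Rounded to 6 significant figures: -1.01111e-05

-1.01111e-05


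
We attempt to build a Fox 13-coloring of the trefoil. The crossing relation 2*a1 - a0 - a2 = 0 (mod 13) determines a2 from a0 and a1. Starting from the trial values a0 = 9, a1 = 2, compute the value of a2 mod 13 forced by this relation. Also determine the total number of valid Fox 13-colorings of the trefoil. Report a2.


Step 1: Apply the given crossing relation 2*a1 - a0 - a2 = 0 (mod 13).
  a2 = 2*a1 - a0 mod 13
  a2 = 2*2 - 9 mod 13
  a2 = 4 - 9 mod 13
  a2 = -5 mod 13 = 8
Step 2: The trefoil has determinant 3.
  Number of Fox p-colorings (p prime) is p^2 if p = 3, else p.
  Since 13 does not divide 3, only trivial (constant) colorings exist.
  (So the trial a0 = 9, a1 = 2 with a0 != a1 does NOT extend to a valid coloring of the whole trefoil: the other two crossing relations require 3*(a1 - a0) = 0 (mod 13), which fails.)
  Total colorings = 13
Step 3: a2 = 8, total Fox 13-colorings = 13

8


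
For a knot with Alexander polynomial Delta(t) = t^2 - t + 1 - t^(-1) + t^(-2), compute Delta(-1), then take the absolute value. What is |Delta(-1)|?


Step 1: The polynomial has 5 terms with alternating signs, exponents from 2 down to -2.
Step 2: Substitute t = -1. The i-th term has coefficient (-1)^i and exponent (m-i),
  so its value is (-1)^i * (-1)^(m-i) = (-1)^m = 1 for every i.
Step 3: All 5 terms equal 1, so Delta(-1) = 5 * (1) = 5
Step 4: |Delta(-1)| = 5

5


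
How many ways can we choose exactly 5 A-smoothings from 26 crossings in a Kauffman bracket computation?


We choose which 5 of 26 crossings get A-smoothings.
C(26, 5) = 26! / (5! * 21!)
= 65780

65780


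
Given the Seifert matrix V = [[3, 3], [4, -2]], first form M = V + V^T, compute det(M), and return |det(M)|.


Step 1: Form V + V^T where V = [[3, 3], [4, -2]]
  V^T = [[3, 4], [3, -2]]
  V + V^T = [[6, 7], [7, -4]]
Step 2: det(V + V^T) = 6*(-4) - 7*7
  = -24 - 49 = -73
Step 3: Knot determinant = |det(V + V^T)| = |-73| = 73

73


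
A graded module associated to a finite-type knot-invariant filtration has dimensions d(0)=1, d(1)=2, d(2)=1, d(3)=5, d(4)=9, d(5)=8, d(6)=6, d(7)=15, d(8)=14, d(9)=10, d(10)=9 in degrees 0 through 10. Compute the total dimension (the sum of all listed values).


Total dimension = d(0) + d(1) + ... + d(10)
= 1 + 2 + 1 + 5 + 9 + 8 + 6 + 15 + 14 + 10 + 9
= 80

80


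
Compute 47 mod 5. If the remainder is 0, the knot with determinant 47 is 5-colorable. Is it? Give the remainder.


Step 1: A knot is p-colorable if and only if p divides its determinant.
Step 2: Compute 47 mod 5.
47 = 9 * 5 + 2
Step 3: 47 mod 5 = 2
Step 4: The knot is 5-colorable: no

2


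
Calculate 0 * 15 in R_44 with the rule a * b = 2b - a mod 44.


0 * 15 = 2*15 - 0 mod 44
= 30 - 0 mod 44
= 30 mod 44 = 30

30


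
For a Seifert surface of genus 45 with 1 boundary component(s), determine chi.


chi = 2 - 2g - b
= 2 - 2*45 - 1
= 2 - 90 - 1 = -89

-89


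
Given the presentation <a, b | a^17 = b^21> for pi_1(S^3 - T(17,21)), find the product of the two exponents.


The relation is a^17 = b^21.
Product of exponents = 17 * 21
= 357

357


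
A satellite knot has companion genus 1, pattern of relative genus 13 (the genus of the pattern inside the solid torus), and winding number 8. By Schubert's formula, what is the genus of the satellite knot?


Schubert: g(satellite) = g_rel(pattern) + |winding| * g(companion),
where g_rel(pattern) is the genus of the pattern relative to the solid torus.
= 13 + 8 * 1
= 13 + 8 = 21

21


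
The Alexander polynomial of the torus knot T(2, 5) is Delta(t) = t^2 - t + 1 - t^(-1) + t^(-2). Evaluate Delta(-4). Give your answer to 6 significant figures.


Substituting t = -4 into Delta(t) = t^2 - t + 1 - t^(-1) + t^(-2):
Term values: (16) + (4) + (1) + (0.25) + (0.0625)
Sum = 21.3125
Rounded to 6 significant figures: 21.3125

21.3125


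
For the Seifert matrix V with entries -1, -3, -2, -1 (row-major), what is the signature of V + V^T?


Step 1: V + V^T = [[-2, -5], [-5, -2]]
Step 2: trace = -4, det = -21
Step 3: Discriminant = (-4)^2 - 4*(-21) = 100
Step 4: Eigenvalues: 3, -7
Step 5: Signature = (# positive eigenvalues) - (# negative eigenvalues) = 0

0


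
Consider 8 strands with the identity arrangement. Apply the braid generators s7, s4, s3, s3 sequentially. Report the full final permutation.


Starting with identity [1, 2, 3, 4, 5, 6, 7, 8].
Apply generators in sequence:
  After s7: [1, 2, 3, 4, 5, 6, 8, 7]
  After s4: [1, 2, 3, 5, 4, 6, 8, 7]
  After s3: [1, 2, 5, 3, 4, 6, 8, 7]
  After s3: [1, 2, 3, 5, 4, 6, 8, 7]
Final permutation: [1, 2, 3, 5, 4, 6, 8, 7]

[1, 2, 3, 5, 4, 6, 8, 7]


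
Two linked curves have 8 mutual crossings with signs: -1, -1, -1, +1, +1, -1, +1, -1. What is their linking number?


Step 1: Count positive crossings: 3
Step 2: Count negative crossings: 5
Step 3: Sum of signs = 3 - 5 = -2
Step 4: Linking number = sum/2 = -2/2 = -1

-1


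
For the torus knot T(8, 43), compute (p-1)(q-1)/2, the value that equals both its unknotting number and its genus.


For a torus knot T(p,q), both the unknotting number and genus equal (p-1)(q-1)/2.
= (8-1)(43-1)/2
= 7*42/2
= 294/2 = 147

147


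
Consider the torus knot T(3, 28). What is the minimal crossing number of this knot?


For a torus knot T(p, q) with gcd(p,q)=1,
the crossing number is min(p*(q-1), q*(p-1)).
p*(q-1) = 3*27 = 81
q*(p-1) = 28*2 = 56
min(81, 56) = 56

56


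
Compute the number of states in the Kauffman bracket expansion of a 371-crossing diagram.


Each crossing contributes 2 choices (A-smoothing or B-smoothing).
Total states = 2^371 = 4809815209520810450717656262224562232065397860164239095208531909697964083434718092213655548692006303809402830848

4809815209520810450717656262224562232065397860164239095208531909697964083434718092213655548692006303809402830848


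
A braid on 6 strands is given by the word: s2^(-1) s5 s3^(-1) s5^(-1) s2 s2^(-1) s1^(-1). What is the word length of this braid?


The word length counts the number of generators (including inverses).
Listing each generator: s2^(-1), s5, s3^(-1), s5^(-1), s2, s2^(-1), s1^(-1)
There are 7 generators in this braid word.

7


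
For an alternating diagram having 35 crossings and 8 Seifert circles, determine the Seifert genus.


For alternating knots, g = (c - s + 1)/2.
= (35 - 8 + 1)/2
= 28/2 = 14

14


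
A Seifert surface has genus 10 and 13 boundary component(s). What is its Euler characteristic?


chi = 2 - 2g - b
= 2 - 2*10 - 13
= 2 - 20 - 13 = -31

-31


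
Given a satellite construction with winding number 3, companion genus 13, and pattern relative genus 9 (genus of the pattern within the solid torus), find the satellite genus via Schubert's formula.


Schubert: g(satellite) = g_rel(pattern) + |winding| * g(companion),
where g_rel(pattern) is the genus of the pattern relative to the solid torus.
= 9 + 3 * 13
= 9 + 39 = 48

48


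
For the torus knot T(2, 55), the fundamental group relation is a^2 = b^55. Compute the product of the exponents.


The relation is a^2 = b^55.
Product of exponents = 2 * 55
= 110

110


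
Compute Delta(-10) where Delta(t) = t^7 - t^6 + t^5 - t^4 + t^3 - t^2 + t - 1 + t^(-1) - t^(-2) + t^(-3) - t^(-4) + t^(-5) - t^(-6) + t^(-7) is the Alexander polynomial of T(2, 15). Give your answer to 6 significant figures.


Substituting t = -10 into Delta(t) = t^7 - t^6 + t^5 - t^4 + t^3 - t^2 + t - 1 + t^(-1) - t^(-2) + t^(-3) - t^(-4) + t^(-5) - t^(-6) + t^(-7):
Term values: (-10000000) + (-1000000) + (-100000) + (-10000) + (-1000) + (-100) + (-10) + (-1) + (-0.1) + (-0.01) + (-0.001) + (-0.0001) + (-1e-05) + (-1e-06) + (-1e-07)
Sum = -11111111.11
Rounded to 6 significant figures: -1.11111e+07

-1.11111e+07


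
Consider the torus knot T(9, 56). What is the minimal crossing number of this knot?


For a torus knot T(p, q) with gcd(p,q)=1,
the crossing number is min(p*(q-1), q*(p-1)).
p*(q-1) = 9*55 = 495
q*(p-1) = 56*8 = 448
min(495, 448) = 448

448


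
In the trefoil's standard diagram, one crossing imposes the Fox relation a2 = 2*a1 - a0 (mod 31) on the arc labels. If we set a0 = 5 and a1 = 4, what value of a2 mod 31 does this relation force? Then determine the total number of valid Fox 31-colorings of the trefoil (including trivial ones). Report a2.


Step 1: Apply the given crossing relation 2*a1 - a0 - a2 = 0 (mod 31).
  a2 = 2*a1 - a0 mod 31
  a2 = 2*4 - 5 mod 31
  a2 = 8 - 5 mod 31
  a2 = 3 mod 31 = 3
Step 2: The trefoil has determinant 3.
  Number of Fox p-colorings (p prime) is p^2 if p = 3, else p.
  Since 31 does not divide 3, only trivial (constant) colorings exist.
  (So the trial a0 = 5, a1 = 4 with a0 != a1 does NOT extend to a valid coloring of the whole trefoil: the other two crossing relations require 3*(a1 - a0) = 0 (mod 31), which fails.)
  Total colorings = 31
Step 3: a2 = 3, total Fox 31-colorings = 31

3


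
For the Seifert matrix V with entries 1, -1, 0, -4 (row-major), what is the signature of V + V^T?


Step 1: V + V^T = [[2, -1], [-1, -8]]
Step 2: trace = -6, det = -17
Step 3: Discriminant = (-6)^2 - 4*(-17) = 104
Step 4: Eigenvalues: 2.09902, -8.09902
Step 5: Signature = (# positive eigenvalues) - (# negative eigenvalues) = 0

0


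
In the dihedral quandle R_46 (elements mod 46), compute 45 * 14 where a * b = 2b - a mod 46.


45 * 14 = 2*14 - 45 mod 46
= 28 - 45 mod 46
= -17 mod 46 = 29

29


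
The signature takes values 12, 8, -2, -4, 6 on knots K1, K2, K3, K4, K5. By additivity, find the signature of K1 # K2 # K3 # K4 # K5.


The signature is additive under connected sum.
signature(K1 # K2 # K3 # K4 # K5) = (12) + (8) + (-2) + (-4) + (6)
= 20

20


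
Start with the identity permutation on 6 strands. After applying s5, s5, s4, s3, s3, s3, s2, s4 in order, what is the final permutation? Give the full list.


Starting with identity [1, 2, 3, 4, 5, 6].
Apply generators in sequence:
  After s5: [1, 2, 3, 4, 6, 5]
  After s5: [1, 2, 3, 4, 5, 6]
  After s4: [1, 2, 3, 5, 4, 6]
  After s3: [1, 2, 5, 3, 4, 6]
  After s3: [1, 2, 3, 5, 4, 6]
  After s3: [1, 2, 5, 3, 4, 6]
  After s2: [1, 5, 2, 3, 4, 6]
  After s4: [1, 5, 2, 4, 3, 6]
Final permutation: [1, 5, 2, 4, 3, 6]

[1, 5, 2, 4, 3, 6]


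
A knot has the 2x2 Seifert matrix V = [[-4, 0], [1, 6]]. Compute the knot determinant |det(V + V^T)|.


Step 1: Form V + V^T where V = [[-4, 0], [1, 6]]
  V^T = [[-4, 1], [0, 6]]
  V + V^T = [[-8, 1], [1, 12]]
Step 2: det(V + V^T) = (-8)*12 - 1*1
  = -96 - 1 = -97
Step 3: Knot determinant = |det(V + V^T)| = |-97| = 97

97


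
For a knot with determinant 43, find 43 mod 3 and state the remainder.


Step 1: A knot is p-colorable if and only if p divides its determinant.
Step 2: Compute 43 mod 3.
43 = 14 * 3 + 1
Step 3: 43 mod 3 = 1
Step 4: The knot is 3-colorable: no

1


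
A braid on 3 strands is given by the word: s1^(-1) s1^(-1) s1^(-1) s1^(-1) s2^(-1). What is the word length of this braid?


The word length counts the number of generators (including inverses).
Listing each generator: s1^(-1), s1^(-1), s1^(-1), s1^(-1), s2^(-1)
There are 5 generators in this braid word.

5


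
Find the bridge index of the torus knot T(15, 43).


The bridge number of T(p,q) is min(p,q).
min(15, 43) = 15

15


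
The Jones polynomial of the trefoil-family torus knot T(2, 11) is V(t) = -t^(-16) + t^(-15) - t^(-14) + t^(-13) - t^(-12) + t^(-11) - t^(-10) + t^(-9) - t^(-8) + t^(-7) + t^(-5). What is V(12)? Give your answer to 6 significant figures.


Substituting t = 12 into V(t) = -t^(-16) + t^(-15) - t^(-14) + t^(-13) - t^(-12) + t^(-11) - t^(-10) + t^(-9) - t^(-8) + t^(-7) + t^(-5):
  (-)t^(-16) = -5.40879e-18
  (+)t^(-15) = 6.49055e-17
  (-)t^(-14) = -7.78866e-16
  (+)t^(-13) = 9.34639e-15
  (-)t^(-12) = -1.12157e-13
  (+)t^(-11) = 1.34588e-12
  (-)t^(-10) = -1.61506e-11
  (+)t^(-9) = 1.93807e-10
  (-)t^(-8) = -2.32568e-09
  (+)t^(-7) = 2.79082e-08
  (+)t^(-5) = 4.01878e-06
Sum = (-5.40879e-18) + (6.49055e-17) + (-7.78866e-16) + (9.34639e-15) + (-1.12157e-13) + (1.34588e-12) + (-1.61506e-11) + (1.93807e-10) + (-2.32568e-09) + (2.79082e-08) + (4.01878e-06)
= 4.044537103e-06
Rounded to 6 significant figures: 4.04454e-06

4.04454e-06


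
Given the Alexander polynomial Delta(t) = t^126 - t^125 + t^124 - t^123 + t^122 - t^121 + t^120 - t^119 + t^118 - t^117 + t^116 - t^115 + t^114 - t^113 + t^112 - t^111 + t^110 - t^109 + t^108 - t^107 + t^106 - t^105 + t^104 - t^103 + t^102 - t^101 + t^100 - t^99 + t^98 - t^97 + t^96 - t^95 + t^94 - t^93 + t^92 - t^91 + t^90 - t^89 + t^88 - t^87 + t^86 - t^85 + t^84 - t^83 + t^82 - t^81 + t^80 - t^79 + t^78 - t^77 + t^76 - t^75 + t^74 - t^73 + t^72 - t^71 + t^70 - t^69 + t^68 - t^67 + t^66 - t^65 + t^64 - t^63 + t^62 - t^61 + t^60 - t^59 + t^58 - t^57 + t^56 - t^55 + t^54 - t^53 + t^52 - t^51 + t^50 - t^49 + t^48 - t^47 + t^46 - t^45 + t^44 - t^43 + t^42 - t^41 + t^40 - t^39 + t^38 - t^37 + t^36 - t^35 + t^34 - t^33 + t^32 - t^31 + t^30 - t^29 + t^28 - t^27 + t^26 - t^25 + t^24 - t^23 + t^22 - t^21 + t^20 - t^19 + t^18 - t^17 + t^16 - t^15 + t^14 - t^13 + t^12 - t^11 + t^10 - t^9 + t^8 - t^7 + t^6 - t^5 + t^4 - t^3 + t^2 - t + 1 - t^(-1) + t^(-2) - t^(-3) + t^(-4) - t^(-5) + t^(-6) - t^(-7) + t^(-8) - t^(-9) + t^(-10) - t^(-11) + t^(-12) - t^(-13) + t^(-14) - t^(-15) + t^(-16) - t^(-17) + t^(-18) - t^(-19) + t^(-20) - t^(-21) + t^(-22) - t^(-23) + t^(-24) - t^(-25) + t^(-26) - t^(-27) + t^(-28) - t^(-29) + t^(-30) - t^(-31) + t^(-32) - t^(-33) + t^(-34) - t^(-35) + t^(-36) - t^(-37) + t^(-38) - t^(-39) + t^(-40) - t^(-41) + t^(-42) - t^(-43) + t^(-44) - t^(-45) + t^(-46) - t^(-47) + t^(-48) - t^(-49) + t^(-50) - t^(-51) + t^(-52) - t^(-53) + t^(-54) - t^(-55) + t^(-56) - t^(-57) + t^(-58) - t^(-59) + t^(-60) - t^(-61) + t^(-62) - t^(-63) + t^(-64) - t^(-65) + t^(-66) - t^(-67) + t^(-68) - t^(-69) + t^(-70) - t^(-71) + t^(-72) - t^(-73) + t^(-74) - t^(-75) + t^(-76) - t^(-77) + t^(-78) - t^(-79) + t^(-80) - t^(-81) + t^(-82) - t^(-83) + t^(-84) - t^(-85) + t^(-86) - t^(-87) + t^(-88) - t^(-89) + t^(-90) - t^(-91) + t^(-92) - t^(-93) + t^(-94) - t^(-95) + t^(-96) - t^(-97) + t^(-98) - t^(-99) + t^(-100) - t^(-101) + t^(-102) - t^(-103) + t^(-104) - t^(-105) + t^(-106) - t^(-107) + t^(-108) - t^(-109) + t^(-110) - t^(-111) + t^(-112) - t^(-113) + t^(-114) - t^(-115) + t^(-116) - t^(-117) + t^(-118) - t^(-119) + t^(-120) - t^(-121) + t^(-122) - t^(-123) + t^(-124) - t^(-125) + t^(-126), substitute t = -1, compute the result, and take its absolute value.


Step 1: The polynomial has 253 terms with alternating signs, exponents from 126 down to -126.
Step 2: Substitute t = -1. The i-th term has coefficient (-1)^i and exponent (m-i),
  so its value is (-1)^i * (-1)^(m-i) = (-1)^m = 1 for every i.
Step 3: All 253 terms equal 1, so Delta(-1) = 253 * (1) = 253
Step 4: |Delta(-1)| = 253

253


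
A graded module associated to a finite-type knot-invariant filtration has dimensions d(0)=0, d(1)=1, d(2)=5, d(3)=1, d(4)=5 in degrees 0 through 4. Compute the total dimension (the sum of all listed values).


Total dimension = d(0) + d(1) + ... + d(4)
= 0 + 1 + 5 + 1 + 5
= 12

12


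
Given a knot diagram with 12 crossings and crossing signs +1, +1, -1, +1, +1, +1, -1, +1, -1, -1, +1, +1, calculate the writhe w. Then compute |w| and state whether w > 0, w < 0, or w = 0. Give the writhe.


Step 1: Count positive crossings (+1).
Positive crossings: 8
Step 2: Count negative crossings (-1).
Negative crossings: 4
Step 3: Writhe = (positive) - (negative)
w = 8 - 4 = 4
Step 4: |w| = 4, and w is positive

4


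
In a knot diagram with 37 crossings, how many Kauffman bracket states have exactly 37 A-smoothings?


We choose which 37 of 37 crossings get A-smoothings.
C(37, 37) = 37! / (37! * 0!)
= 1

1


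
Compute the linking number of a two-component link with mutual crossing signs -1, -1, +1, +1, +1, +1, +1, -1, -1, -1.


Step 1: Count positive crossings: 5
Step 2: Count negative crossings: 5
Step 3: Sum of signs = 5 - 5 = 0
Step 4: Linking number = sum/2 = 0/2 = 0

0


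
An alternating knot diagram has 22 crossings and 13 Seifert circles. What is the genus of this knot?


For alternating knots, g = (c - s + 1)/2.
= (22 - 13 + 1)/2
= 10/2 = 5

5


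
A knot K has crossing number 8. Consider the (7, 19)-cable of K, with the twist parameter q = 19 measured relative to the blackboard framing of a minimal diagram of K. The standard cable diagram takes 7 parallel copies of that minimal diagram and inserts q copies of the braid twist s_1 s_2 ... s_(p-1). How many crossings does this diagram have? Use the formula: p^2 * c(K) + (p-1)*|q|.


Step 1: Each of the c(K) crossings of the companion diagram becomes p*p = p^2 crossings among the p parallel strands, and each of the |q| twists s_1 s_2 ... s_(p-1) adds (p-1) crossings.
  Crossings = p^2 * c(K) + (p-1)*|q|
Step 2: = 7^2 * 8 + (7-1)*19
Step 3: = 49*8 + 6*19
Step 4: = 392 + 114 = 506

506
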